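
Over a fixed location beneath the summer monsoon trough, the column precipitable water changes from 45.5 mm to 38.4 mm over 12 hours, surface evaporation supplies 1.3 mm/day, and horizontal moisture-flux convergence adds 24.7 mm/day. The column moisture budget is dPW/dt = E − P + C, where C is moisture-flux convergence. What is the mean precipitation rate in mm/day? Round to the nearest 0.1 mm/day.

dPW/dt = (38.4 − 45.5) mm / (12/24 day) = -14.200 mm/day.
P = E + C − dPW/dt = 1.3 + (24.7) − (-14.200) = 40.2 mm/day.

P ≈ 40.2 mm/day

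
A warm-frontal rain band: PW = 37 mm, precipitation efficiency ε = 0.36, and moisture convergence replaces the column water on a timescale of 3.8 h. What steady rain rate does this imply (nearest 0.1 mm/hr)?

R ≈ 3.5 mm/hr

Each overturning extracts ε × PW = 0.36 × 37 = 13.32 mm.
Rate = ε·PW / τ = 13.32 / 3.8 h = 3.5 mm/hr.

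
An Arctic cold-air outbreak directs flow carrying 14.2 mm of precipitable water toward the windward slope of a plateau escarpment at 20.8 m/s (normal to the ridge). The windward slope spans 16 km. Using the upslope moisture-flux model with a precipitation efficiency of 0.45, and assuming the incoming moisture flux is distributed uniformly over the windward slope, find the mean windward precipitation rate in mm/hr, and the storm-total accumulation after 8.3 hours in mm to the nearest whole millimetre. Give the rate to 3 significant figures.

Incoming column moisture flux per unit ridge length: F = V × PW = 20.8 × 14.2 = 295.36 mm·m/s.
Spread over the 16 km slope with efficiency ε = 0.45: R = ε·F/W = 0.45 × 295.36 / 16000 m = 8.307e-03 mm/s.
R = 8.307e-03 × 3600 = 29.9 mm/hr.
Over 8.3 h: total = 29.9 × 8.3 = 248.17 ≈ 248 mm.

R ≈ 29.9 mm/hr; total ≈ 248 mm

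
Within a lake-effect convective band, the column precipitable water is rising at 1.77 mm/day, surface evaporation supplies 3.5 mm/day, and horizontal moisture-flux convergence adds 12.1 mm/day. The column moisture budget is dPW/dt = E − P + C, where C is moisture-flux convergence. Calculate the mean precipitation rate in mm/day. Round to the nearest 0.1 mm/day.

P ≈ 13.8 mm/day

dPW/dt = +1.77 mm/day.
P = E + C − dPW/dt = 3.5 + (12.1) − (+1.77) = 13.8 mm/day.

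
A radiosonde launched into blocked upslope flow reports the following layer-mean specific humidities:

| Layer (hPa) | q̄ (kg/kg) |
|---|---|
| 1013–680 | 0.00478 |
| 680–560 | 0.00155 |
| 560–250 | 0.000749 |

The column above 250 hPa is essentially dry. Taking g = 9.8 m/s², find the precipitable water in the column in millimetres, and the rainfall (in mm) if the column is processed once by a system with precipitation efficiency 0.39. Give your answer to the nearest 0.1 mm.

Precipitable water is the column-integrated vapour mass per unit area: PW = (1/g) Σ q̄ Δp, with q in kg/kg and Δp in Pa (1 kg/m² of water = 1 mm).
Layer 1013–680 hPa: Δp = 333 hPa = 33300 Pa, q̄ = 0.00478 kg/kg → 0.00478 × 33300 / 9.8 = 16.24 mm
Layer 680–560 hPa: Δp = 120 hPa = 12000 Pa, q̄ = 0.00155 kg/kg → 0.00155 × 12000 / 9.8 = 1.90 mm
Layer 560–250 hPa: Δp = 310 hPa = 31000 Pa, q̄ = 0.000749 kg/kg → 0.000749 × 31000 / 9.8 = 2.37 mm
PW = 16.24 + 1.90 + 2.37 = 20.51 ≈ 20.5 mm.
Rainfall = ε × PW = 0.39 × 20.5 = 8.0 mm.

PW ≈ 20.5 mm; rainfall ≈ 8.0 mm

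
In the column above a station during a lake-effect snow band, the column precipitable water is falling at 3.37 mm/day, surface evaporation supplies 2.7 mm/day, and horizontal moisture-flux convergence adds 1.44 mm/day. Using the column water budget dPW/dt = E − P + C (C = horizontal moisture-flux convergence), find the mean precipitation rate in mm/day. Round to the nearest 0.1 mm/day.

dPW/dt = -3.37 mm/day.
P = E + C − dPW/dt = 2.7 + (1.44) − (-3.37) = 7.5 mm/day.

P ≈ 7.5 mm/day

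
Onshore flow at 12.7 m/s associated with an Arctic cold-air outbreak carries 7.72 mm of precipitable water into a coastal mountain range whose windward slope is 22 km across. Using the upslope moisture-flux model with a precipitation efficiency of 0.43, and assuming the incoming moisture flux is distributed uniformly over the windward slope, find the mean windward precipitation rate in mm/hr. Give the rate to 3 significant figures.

Incoming column moisture flux per unit ridge length: F = V × PW = 12.7 × 7.72 = 98.044 mm·m/s.
Spread over the 22 km slope with efficiency ε = 0.43: R = ε·F/W = 0.43 × 98.044 / 22000 m = 1.916e-03 mm/s.
R = 1.916e-03 × 3600 = 6.90 mm/hr.

R ≈ 6.90 mm/hr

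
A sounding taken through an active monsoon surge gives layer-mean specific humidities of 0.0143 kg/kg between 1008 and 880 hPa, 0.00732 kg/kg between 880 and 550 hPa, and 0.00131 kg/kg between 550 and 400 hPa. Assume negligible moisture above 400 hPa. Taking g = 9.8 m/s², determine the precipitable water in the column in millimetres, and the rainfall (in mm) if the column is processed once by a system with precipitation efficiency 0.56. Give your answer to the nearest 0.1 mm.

PW ≈ 45.3 mm; rainfall ≈ 25.4 mm

Precipitable water is the column-integrated vapour mass per unit area: PW = (1/g) Σ q̄ Δp, with q in kg/kg and Δp in Pa (1 kg/m² of water = 1 mm).
Layer 1008–880 hPa: Δp = 128 hPa = 12800 Pa, q̄ = 0.0143 kg/kg → 0.0143 × 12800 / 9.8 = 18.68 mm
Layer 880–550 hPa: Δp = 330 hPa = 33000 Pa, q̄ = 0.00732 kg/kg → 0.00732 × 33000 / 9.8 = 24.65 mm
Layer 550–400 hPa: Δp = 150 hPa = 15000 Pa, q̄ = 0.00131 kg/kg → 0.00131 × 15000 / 9.8 = 2.01 mm
PW = 18.68 + 24.65 + 2.01 = 45.34 ≈ 45.3 mm.
Rainfall = ε × PW = 0.56 × 45.3 = 25.4 mm.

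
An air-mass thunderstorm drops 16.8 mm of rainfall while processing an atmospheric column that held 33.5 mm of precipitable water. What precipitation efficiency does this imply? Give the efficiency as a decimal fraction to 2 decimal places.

ε = rainfall / PW = 16.8 / 33.5 = 0.50.

ε ≈ 0.50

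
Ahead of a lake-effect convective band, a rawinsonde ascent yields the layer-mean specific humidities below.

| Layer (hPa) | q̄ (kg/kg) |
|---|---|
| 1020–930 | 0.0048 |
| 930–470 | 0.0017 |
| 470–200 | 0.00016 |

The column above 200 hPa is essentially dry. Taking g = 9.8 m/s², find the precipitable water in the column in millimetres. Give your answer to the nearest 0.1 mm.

Precipitable water is the column-integrated vapour mass per unit area: PW = (1/g) Σ q̄ Δp, with q in kg/kg and Δp in Pa (1 kg/m² of water = 1 mm).
Layer 1020–930 hPa: Δp = 90 hPa = 9000 Pa, q̄ = 0.0048 kg/kg → 0.0048 × 9000 / 9.8 = 4.41 mm
Layer 930–470 hPa: Δp = 460 hPa = 46000 Pa, q̄ = 0.0017 kg/kg → 0.0017 × 46000 / 9.8 = 7.98 mm
Layer 470–200 hPa: Δp = 270 hPa = 27000 Pa, q̄ = 0.00016 kg/kg → 0.00016 × 27000 / 9.8 = 0.44 mm
PW = 4.41 + 7.98 + 0.44 = 12.83 ≈ 12.8 mm.

PW ≈ 12.8 mm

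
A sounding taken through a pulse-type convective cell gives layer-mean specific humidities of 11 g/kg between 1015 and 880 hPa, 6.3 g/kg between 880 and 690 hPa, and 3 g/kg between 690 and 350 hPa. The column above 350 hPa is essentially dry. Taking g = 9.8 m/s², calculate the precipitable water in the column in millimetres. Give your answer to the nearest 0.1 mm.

PW ≈ 37.8 mm

Precipitable water is the column-integrated vapour mass per unit area: PW = (1/g) Σ q̄ Δp, with q in kg/kg and Δp in Pa (1 kg/m² of water = 1 mm).
Layer 1015–880 hPa: Δp = 135 hPa = 13500 Pa, q̄ = 0.011 kg/kg → 0.011 × 13500 / 9.8 = 15.15 mm
Layer 880–690 hPa: Δp = 190 hPa = 19000 Pa, q̄ = 0.0063 kg/kg → 0.0063 × 19000 / 9.8 = 12.21 mm
Layer 690–350 hPa: Δp = 340 hPa = 34000 Pa, q̄ = 0.003 kg/kg → 0.003 × 34000 / 9.8 = 10.41 mm
PW = 15.15 + 12.21 + 10.41 = 37.77 ≈ 37.8 mm.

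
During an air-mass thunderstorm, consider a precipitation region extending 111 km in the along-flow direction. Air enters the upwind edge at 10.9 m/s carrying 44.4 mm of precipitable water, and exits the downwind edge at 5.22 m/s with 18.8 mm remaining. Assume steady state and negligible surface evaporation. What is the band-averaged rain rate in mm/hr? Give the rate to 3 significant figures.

Column moisture flux per unit crosswind length is F = V × PW.
Inflow: F_in = 10.9 × 44.4 = 483.96 mm·m/s
Outflow: F_out = 5.22 × 18.8 = 98.136 mm·m/s
Steady-state rate R = (F_in − F_out)/L = (483.96 − 98.136) / 111000 m = 3.476e-03 mm/s.
R = 3.476e-03 × 3600 = 12.5 mm/hr.

R ≈ 12.5 mm/hr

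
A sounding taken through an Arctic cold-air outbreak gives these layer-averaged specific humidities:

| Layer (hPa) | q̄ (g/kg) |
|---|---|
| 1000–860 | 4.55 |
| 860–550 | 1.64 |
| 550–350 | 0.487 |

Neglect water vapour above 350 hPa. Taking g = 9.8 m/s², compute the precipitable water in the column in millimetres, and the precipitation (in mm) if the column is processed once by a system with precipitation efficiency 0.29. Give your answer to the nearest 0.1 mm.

PW ≈ 12.7 mm; precipitation ≈ 3.7 mm

Precipitable water is the column-integrated vapour mass per unit area: PW = (1/g) Σ q̄ Δp, with q in kg/kg and Δp in Pa (1 kg/m² of water = 1 mm).
Layer 1000–860 hPa: Δp = 140 hPa = 14000 Pa, q̄ = 0.00455 kg/kg → 0.00455 × 14000 / 9.8 = 6.50 mm
Layer 860–550 hPa: Δp = 310 hPa = 31000 Pa, q̄ = 0.00164 kg/kg → 0.00164 × 31000 / 9.8 = 5.19 mm
Layer 550–350 hPa: Δp = 200 hPa = 20000 Pa, q̄ = 0.000487 kg/kg → 0.000487 × 20000 / 9.8 = 0.99 mm
PW = 6.50 + 5.19 + 0.99 = 12.68 ≈ 12.7 mm.
Precipitation = ε × PW = 0.29 × 12.7 = 3.7 mm.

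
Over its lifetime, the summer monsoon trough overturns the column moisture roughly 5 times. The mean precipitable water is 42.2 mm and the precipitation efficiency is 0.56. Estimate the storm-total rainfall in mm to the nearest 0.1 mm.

Each cycle deposits ε × PW = 0.56 × 42.2 = 23.632 mm.
Over 5 cycles: 5 × 23.632 = 118.2 mm.

rainfall ≈ 118.2 mm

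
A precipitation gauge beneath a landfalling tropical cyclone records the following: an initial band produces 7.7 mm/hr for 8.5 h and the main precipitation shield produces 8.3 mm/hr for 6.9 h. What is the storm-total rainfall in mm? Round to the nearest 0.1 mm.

Total = Σ Rᵢ Δtᵢ = 7.7 × 8.5 + 8.3 × 6.9
      = 65.45 + 57.27 = 122.7 mm.

total ≈ 122.7 mm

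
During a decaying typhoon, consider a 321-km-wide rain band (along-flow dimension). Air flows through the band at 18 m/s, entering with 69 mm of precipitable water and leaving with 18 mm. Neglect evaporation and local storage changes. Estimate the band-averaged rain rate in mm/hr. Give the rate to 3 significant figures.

R ≈ 10.3 mm/hr

Column moisture flux per unit crosswind length is F = V × PW.
Inflow: F_in = 18 × 69 = 1242 mm·m/s
Outflow: F_out = 18 × 18 = 324 mm·m/s
Steady-state rate R = (F_in − F_out)/L = (1242 − 324) / 321000 m = 2.860e-03 mm/s.
R = 2.860e-03 × 3600 = 10.3 mm/hr.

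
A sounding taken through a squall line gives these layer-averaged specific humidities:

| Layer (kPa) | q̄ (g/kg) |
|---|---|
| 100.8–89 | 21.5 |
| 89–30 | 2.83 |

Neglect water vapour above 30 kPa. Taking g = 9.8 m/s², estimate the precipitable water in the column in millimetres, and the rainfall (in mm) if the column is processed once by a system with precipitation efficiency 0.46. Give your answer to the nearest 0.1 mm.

Precipitable water is the column-integrated vapour mass per unit area: PW = (1/g) Σ q̄ Δp, with q in kg/kg and Δp in Pa (1 kg/m² of water = 1 mm).
Layer 100.8–89 kPa: Δp = 118 hPa = 11800 Pa, q̄ = 0.0215 kg/kg → 0.0215 × 11800 / 9.8 = 25.89 mm
Layer 89–30 kPa: Δp = 590 hPa = 59000 Pa, q̄ = 0.00283 kg/kg → 0.00283 × 59000 / 9.8 = 17.04 mm
PW = 25.89 + 17.04 = 42.93 ≈ 42.9 mm.
Rainfall = ε × PW = 0.46 × 42.9 = 19.7 mm.

PW ≈ 42.9 mm; rainfall ≈ 19.7 mm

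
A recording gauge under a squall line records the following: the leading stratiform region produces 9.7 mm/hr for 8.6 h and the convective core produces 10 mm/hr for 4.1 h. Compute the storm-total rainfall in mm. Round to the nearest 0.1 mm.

Total = Σ Rᵢ Δtᵢ = 9.7 × 8.6 + 10 × 4.1
      = 83.42 + 41 = 124.4 mm.

total ≈ 124.4 mm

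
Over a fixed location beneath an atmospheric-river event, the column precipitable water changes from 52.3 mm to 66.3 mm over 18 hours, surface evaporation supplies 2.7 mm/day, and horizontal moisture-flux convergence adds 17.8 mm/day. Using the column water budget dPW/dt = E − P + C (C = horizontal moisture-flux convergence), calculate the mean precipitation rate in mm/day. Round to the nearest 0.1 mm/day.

P ≈ 1.8 mm/day

dPW/dt = (66.3 − 52.3) mm / (18/24 day) = +18.667 mm/day.
P = E + C − dPW/dt = 2.7 + (17.8) − (+18.667) = 1.8 mm/day.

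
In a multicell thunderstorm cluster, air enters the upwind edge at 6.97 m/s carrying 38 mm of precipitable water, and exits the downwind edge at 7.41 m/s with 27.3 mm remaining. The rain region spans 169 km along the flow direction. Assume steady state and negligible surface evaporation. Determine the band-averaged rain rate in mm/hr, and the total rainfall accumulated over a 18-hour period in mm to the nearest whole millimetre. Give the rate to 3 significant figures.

R ≈ 1.33 mm/hr; total ≈ 24 mm

Column moisture flux per unit crosswind length is F = V × PW.
Inflow: F_in = 6.97 × 38 = 264.86 mm·m/s
Outflow: F_out = 7.41 × 27.3 = 202.293 mm·m/s
Steady-state rate R = (F_in − F_out)/L = (264.86 − 202.293) / 169000 m = 3.702e-04 mm/s.
R = 3.702e-04 × 3600 = 1.33 mm/hr.
Over 18 h: total = 1.33 × 18 = 23.94 ≈ 24 mm.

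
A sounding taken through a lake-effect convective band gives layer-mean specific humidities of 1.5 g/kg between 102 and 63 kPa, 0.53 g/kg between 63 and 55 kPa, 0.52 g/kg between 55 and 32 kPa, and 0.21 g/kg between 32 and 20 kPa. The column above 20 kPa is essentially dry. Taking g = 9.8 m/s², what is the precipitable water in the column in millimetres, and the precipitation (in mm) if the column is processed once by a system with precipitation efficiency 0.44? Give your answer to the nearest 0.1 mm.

Precipitable water is the column-integrated vapour mass per unit area: PW = (1/g) Σ q̄ Δp, with q in kg/kg and Δp in Pa (1 kg/m² of water = 1 mm).
Layer 102–63 kPa: Δp = 390 hPa = 39000 Pa, q̄ = 0.0015 kg/kg → 0.0015 × 39000 / 9.8 = 5.97 mm
Layer 63–55 kPa: Δp = 80 hPa = 8000 Pa, q̄ = 0.00053 kg/kg → 0.00053 × 8000 / 9.8 = 0.43 mm
Layer 55–32 kPa: Δp = 230 hPa = 23000 Pa, q̄ = 0.00052 kg/kg → 0.00052 × 23000 / 9.8 = 1.22 mm
Layer 32–20 kPa: Δp = 120 hPa = 12000 Pa, q̄ = 0.00021 kg/kg → 0.00021 × 12000 / 9.8 = 0.26 mm
PW = 5.97 + 0.43 + 1.22 + 0.26 = 7.88 ≈ 7.9 mm.
Precipitation = ε × PW = 0.44 × 7.9 = 3.5 mm.

PW ≈ 7.9 mm; precipitation ≈ 3.5 mm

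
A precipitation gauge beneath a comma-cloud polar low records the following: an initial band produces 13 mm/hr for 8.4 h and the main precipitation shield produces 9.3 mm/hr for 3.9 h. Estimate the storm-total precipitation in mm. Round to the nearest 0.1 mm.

total ≈ 145.5 mm

Total = Σ Rᵢ Δtᵢ = 13 × 8.4 + 9.3 × 3.9
      = 109.2 + 36.27 = 145.5 mm.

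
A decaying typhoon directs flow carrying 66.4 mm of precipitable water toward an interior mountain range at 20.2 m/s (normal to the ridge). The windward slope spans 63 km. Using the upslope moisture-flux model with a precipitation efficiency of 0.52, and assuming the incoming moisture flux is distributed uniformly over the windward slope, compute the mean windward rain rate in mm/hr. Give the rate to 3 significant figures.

Incoming column moisture flux per unit ridge length: F = V × PW = 20.2 × 66.4 = 1341.28 mm·m/s.
Spread over the 63 km slope with efficiency ε = 0.52: R = ε·F/W = 0.52 × 1341.28 / 63000 m = 1.107e-02 mm/s.
R = 1.107e-02 × 3600 = 39.9 mm/hr.

R ≈ 39.9 mm/hr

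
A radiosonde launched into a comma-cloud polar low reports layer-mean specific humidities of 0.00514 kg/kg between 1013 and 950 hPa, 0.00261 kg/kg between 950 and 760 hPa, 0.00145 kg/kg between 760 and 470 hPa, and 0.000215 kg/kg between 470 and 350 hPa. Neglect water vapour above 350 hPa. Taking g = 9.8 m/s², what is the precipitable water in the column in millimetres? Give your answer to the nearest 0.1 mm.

PW ≈ 12.9 mm

Precipitable water is the column-integrated vapour mass per unit area: PW = (1/g) Σ q̄ Δp, with q in kg/kg and Δp in Pa (1 kg/m² of water = 1 mm).
Layer 1013–950 hPa: Δp = 63 hPa = 6300 Pa, q̄ = 0.00514 kg/kg → 0.00514 × 6300 / 9.8 = 3.30 mm
Layer 950–760 hPa: Δp = 190 hPa = 19000 Pa, q̄ = 0.00261 kg/kg → 0.00261 × 19000 / 9.8 = 5.06 mm
Layer 760–470 hPa: Δp = 290 hPa = 29000 Pa, q̄ = 0.00145 kg/kg → 0.00145 × 29000 / 9.8 = 4.29 mm
Layer 470–350 hPa: Δp = 120 hPa = 12000 Pa, q̄ = 0.000215 kg/kg → 0.000215 × 12000 / 9.8 = 0.26 mm
PW = 3.30 + 5.06 + 4.29 + 0.26 = 12.91 ≈ 12.9 mm.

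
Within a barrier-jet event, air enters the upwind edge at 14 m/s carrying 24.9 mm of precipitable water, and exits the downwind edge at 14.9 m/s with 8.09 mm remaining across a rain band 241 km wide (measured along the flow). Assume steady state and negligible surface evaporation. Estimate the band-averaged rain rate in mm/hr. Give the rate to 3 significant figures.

Column moisture flux per unit crosswind length is F = V × PW.
Inflow: F_in = 14 × 24.9 = 348.6 mm·m/s
Outflow: F_out = 14.9 × 8.09 = 120.541 mm·m/s
Steady-state rate R = (F_in − F_out)/L = (348.6 − 120.541) / 241000 m = 9.463e-04 mm/s.
R = 9.463e-04 × 3600 = 3.41 mm/hr.

R ≈ 3.41 mm/hr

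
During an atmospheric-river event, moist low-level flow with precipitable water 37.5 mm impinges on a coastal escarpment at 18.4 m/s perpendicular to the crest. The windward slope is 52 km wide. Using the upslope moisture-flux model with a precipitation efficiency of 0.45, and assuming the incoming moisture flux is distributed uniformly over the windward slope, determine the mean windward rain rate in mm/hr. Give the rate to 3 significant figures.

Incoming column moisture flux per unit ridge length: F = V × PW = 18.4 × 37.5 = 690 mm·m/s.
Spread over the 52 km slope with efficiency ε = 0.45: R = ε·F/W = 0.45 × 690 / 52000 m = 5.971e-03 mm/s.
R = 5.971e-03 × 3600 = 21.5 mm/hr.

R ≈ 21.5 mm/hr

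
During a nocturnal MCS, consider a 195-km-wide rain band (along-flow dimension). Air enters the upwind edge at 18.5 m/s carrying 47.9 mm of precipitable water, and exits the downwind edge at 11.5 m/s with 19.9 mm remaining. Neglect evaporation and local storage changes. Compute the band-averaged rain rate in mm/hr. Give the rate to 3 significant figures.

Column moisture flux per unit crosswind length is F = V × PW.
Inflow: F_in = 18.5 × 47.9 = 886.15 mm·m/s
Outflow: F_out = 11.5 × 19.9 = 228.85 mm·m/s
Steady-state rate R = (F_in − F_out)/L = (886.15 − 228.85) / 195000 m = 3.371e-03 mm/s.
R = 3.371e-03 × 3600 = 12.1 mm/hr.

R ≈ 12.1 mm/hr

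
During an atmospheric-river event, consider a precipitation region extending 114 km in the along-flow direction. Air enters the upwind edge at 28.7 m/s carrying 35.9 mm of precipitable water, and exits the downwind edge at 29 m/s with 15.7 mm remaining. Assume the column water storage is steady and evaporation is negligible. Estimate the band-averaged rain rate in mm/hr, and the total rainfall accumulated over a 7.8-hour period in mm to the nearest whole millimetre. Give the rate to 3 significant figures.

Column moisture flux per unit crosswind length is F = V × PW.
Inflow: F_in = 28.7 × 35.9 = 1030.33 mm·m/s
Outflow: F_out = 29 × 15.7 = 455.3 mm·m/s
Steady-state rate R = (F_in − F_out)/L = (1030.33 − 455.3) / 114000 m = 5.044e-03 mm/s.
R = 5.044e-03 × 3600 = 18.2 mm/hr.
Over 7.8 h: total = 18.2 × 7.8 = 141.96 ≈ 142 mm.

R ≈ 18.2 mm/hr; total ≈ 142 mm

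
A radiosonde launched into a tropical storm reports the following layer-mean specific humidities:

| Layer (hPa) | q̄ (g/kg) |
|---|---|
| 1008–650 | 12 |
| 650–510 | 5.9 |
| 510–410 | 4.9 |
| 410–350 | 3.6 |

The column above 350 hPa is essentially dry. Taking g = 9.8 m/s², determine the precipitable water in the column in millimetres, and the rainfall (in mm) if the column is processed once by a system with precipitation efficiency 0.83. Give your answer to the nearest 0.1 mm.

Precipitable water is the column-integrated vapour mass per unit area: PW = (1/g) Σ q̄ Δp, with q in kg/kg and Δp in Pa (1 kg/m² of water = 1 mm).
Layer 1008–650 hPa: Δp = 358 hPa = 35800 Pa, q̄ = 0.012 kg/kg → 0.012 × 35800 / 9.8 = 43.84 mm
Layer 650–510 hPa: Δp = 140 hPa = 14000 Pa, q̄ = 0.0059 kg/kg → 0.0059 × 14000 / 9.8 = 8.43 mm
Layer 510–410 hPa: Δp = 100 hPa = 10000 Pa, q̄ = 0.0049 kg/kg → 0.0049 × 10000 / 9.8 = 5.00 mm
Layer 410–350 hPa: Δp = 60 hPa = 6000 Pa, q̄ = 0.0036 kg/kg → 0.0036 × 6000 / 9.8 = 2.20 mm
PW = 43.84 + 8.43 + 5.00 + 2.20 = 59.47 ≈ 59.5 mm.
Rainfall = ε × PW = 0.83 × 59.5 = 49.4 mm.

PW ≈ 59.5 mm; rainfall ≈ 49.4 mm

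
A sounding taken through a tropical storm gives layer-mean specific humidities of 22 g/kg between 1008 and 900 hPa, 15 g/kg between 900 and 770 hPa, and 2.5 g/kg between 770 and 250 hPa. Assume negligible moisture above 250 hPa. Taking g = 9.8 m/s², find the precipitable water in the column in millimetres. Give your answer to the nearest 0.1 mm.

PW ≈ 57.4 mm

Precipitable water is the column-integrated vapour mass per unit area: PW = (1/g) Σ q̄ Δp, with q in kg/kg and Δp in Pa (1 kg/m² of water = 1 mm).
Layer 1008–900 hPa: Δp = 108 hPa = 10800 Pa, q̄ = 0.022 kg/kg → 0.022 × 10800 / 9.8 = 24.24 mm
Layer 900–770 hPa: Δp = 130 hPa = 13000 Pa, q̄ = 0.015 kg/kg → 0.015 × 13000 / 9.8 = 19.90 mm
Layer 770–250 hPa: Δp = 520 hPa = 52000 Pa, q̄ = 0.0025 kg/kg → 0.0025 × 52000 / 9.8 = 13.27 mm
PW = 24.24 + 19.90 + 13.27 = 57.41 ≈ 57.4 mm.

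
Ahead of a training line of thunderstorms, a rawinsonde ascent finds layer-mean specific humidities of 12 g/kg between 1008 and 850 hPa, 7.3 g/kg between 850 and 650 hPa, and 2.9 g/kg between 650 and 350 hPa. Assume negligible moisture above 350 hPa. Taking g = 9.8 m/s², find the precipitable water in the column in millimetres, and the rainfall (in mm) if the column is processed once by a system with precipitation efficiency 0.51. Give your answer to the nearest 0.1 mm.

PW ≈ 43.1 mm; rainfall ≈ 22.0 mm

Precipitable water is the column-integrated vapour mass per unit area: PW = (1/g) Σ q̄ Δp, with q in kg/kg and Δp in Pa (1 kg/m² of water = 1 mm).
Layer 1008–850 hPa: Δp = 158 hPa = 15800 Pa, q̄ = 0.012 kg/kg → 0.012 × 15800 / 9.8 = 19.35 mm
Layer 850–650 hPa: Δp = 200 hPa = 20000 Pa, q̄ = 0.0073 kg/kg → 0.0073 × 20000 / 9.8 = 14.90 mm
Layer 650–350 hPa: Δp = 300 hPa = 30000 Pa, q̄ = 0.0029 kg/kg → 0.0029 × 30000 / 9.8 = 8.88 mm
PW = 19.35 + 14.90 + 8.88 = 43.13 ≈ 43.1 mm.
Rainfall = ε × PW = 0.51 × 43.1 = 22.0 mm.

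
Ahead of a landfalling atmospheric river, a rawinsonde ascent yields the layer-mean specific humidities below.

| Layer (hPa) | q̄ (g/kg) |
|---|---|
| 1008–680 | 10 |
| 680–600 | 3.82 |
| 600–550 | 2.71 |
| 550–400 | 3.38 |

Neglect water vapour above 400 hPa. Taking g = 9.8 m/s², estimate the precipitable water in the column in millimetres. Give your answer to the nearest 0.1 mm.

Precipitable water is the column-integrated vapour mass per unit area: PW = (1/g) Σ q̄ Δp, with q in kg/kg and Δp in Pa (1 kg/m² of water = 1 mm).
Layer 1008–680 hPa: Δp = 328 hPa = 32800 Pa, q̄ = 0.01 kg/kg → 0.01 × 32800 / 9.8 = 33.47 mm
Layer 680–600 hPa: Δp = 80 hPa = 8000 Pa, q̄ = 0.00382 kg/kg → 0.00382 × 8000 / 9.8 = 3.12 mm
Layer 600–550 hPa: Δp = 50 hPa = 5000 Pa, q̄ = 0.00271 kg/kg → 0.00271 × 5000 / 9.8 = 1.38 mm
Layer 550–400 hPa: Δp = 150 hPa = 15000 Pa, q̄ = 0.00338 kg/kg → 0.00338 × 15000 / 9.8 = 5.17 mm
PW = 33.47 + 3.12 + 1.38 + 5.17 = 43.14 ≈ 43.1 mm.

PW ≈ 43.1 mm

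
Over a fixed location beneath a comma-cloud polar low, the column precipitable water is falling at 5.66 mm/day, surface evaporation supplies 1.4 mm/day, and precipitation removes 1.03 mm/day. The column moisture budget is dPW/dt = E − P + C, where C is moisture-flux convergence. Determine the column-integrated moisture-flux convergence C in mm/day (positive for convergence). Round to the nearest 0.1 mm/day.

dPW/dt = -5.66 mm/day.
C = dPW/dt − E + P = (-5.66) − 1.4 + 1.03 = -6.0 mm/day.

C ≈ -6.0 mm/day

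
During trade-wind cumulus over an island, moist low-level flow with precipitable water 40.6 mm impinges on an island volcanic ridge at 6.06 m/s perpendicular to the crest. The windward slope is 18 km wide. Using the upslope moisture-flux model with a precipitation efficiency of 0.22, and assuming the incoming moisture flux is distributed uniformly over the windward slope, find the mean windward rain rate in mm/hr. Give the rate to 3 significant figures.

Incoming column moisture flux per unit ridge length: F = V × PW = 6.06 × 40.6 = 246.036 mm·m/s.
Spread over the 18 km slope with efficiency ε = 0.22: R = ε·F/W = 0.22 × 246.036 / 18000 m = 3.007e-03 mm/s.
R = 3.007e-03 × 3600 = 10.8 mm/hr.

R ≈ 10.8 mm/hr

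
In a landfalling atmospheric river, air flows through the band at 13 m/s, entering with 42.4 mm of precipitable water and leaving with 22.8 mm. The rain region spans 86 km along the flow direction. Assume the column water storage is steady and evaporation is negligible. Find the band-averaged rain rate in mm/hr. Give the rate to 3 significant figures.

Column moisture flux per unit crosswind length is F = V × PW.
Inflow: F_in = 13 × 42.4 = 551.2 mm·m/s
Outflow: F_out = 13 × 22.8 = 296.4 mm·m/s
Steady-state rate R = (F_in − F_out)/L = (551.2 − 296.4) / 86000 m = 2.963e-03 mm/s.
R = 2.963e-03 × 3600 = 10.7 mm/hr.

R ≈ 10.7 mm/hr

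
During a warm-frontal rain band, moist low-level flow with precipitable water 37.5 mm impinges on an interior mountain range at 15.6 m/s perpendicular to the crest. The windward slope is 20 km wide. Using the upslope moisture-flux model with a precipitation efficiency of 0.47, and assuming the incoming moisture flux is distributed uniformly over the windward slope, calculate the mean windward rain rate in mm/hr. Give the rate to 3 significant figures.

R ≈ 49.5 mm/hr

Incoming column moisture flux per unit ridge length: F = V × PW = 15.6 × 37.5 = 585 mm·m/s.
Spread over the 20 km slope with efficiency ε = 0.47: R = ε·F/W = 0.47 × 585 / 20000 m = 1.375e-02 mm/s.
R = 1.375e-02 × 3600 = 49.5 mm/hr.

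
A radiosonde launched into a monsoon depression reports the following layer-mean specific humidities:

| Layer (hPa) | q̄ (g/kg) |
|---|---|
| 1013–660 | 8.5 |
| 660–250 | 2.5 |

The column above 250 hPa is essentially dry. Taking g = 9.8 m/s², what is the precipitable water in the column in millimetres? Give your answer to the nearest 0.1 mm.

PW ≈ 41.1 mm

Precipitable water is the column-integrated vapour mass per unit area: PW = (1/g) Σ q̄ Δp, with q in kg/kg and Δp in Pa (1 kg/m² of water = 1 mm).
Layer 1013–660 hPa: Δp = 353 hPa = 35300 Pa, q̄ = 0.0085 kg/kg → 0.0085 × 35300 / 9.8 = 30.62 mm
Layer 660–250 hPa: Δp = 410 hPa = 41000 Pa, q̄ = 0.0025 kg/kg → 0.0025 × 41000 / 9.8 = 10.46 mm
PW = 30.62 + 10.46 = 41.08 ≈ 41.1 mm.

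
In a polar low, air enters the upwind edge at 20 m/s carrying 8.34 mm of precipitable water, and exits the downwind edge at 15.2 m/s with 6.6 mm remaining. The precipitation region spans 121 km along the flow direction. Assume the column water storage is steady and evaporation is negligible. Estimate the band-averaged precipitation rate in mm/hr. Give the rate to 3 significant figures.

R ≈ 1.98 mm/hr

Column moisture flux per unit crosswind length is F = V × PW.
Inflow: F_in = 20 × 8.34 = 166.8 mm·m/s
Outflow: F_out = 15.2 × 6.6 = 100.32 mm·m/s
Steady-state rate R = (F_in − F_out)/L = (166.8 − 100.32) / 121000 m = 5.494e-04 mm/s.
R = 5.494e-04 × 3600 = 1.98 mm/hr.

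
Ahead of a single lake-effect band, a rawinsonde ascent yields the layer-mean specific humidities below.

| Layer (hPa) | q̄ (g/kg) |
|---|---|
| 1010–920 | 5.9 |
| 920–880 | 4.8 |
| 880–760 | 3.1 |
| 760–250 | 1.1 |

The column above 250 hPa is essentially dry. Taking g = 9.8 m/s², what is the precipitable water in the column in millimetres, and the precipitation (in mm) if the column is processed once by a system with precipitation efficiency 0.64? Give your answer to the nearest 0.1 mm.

Precipitable water is the column-integrated vapour mass per unit area: PW = (1/g) Σ q̄ Δp, with q in kg/kg and Δp in Pa (1 kg/m² of water = 1 mm).
Layer 1010–920 hPa: Δp = 90 hPa = 9000 Pa, q̄ = 0.0059 kg/kg → 0.0059 × 9000 / 9.8 = 5.42 mm
Layer 920–880 hPa: Δp = 40 hPa = 4000 Pa, q̄ = 0.0048 kg/kg → 0.0048 × 4000 / 9.8 = 1.96 mm
Layer 880–760 hPa: Δp = 120 hPa = 12000 Pa, q̄ = 0.0031 kg/kg → 0.0031 × 12000 / 9.8 = 3.80 mm
Layer 760–250 hPa: Δp = 510 hPa = 51000 Pa, q̄ = 0.0011 kg/kg → 0.0011 × 51000 / 9.8 = 5.72 mm
PW = 5.42 + 1.96 + 3.80 + 5.72 = 16.90 ≈ 16.9 mm.
Precipitation = ε × PW = 0.64 × 16.9 = 10.8 mm.

PW ≈ 16.9 mm; precipitation ≈ 10.8 mm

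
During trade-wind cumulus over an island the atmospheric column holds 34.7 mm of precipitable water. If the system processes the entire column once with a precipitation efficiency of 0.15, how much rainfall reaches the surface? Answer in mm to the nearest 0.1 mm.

rainfall ≈ 5.2 mm

Rainfall = ε × PW = 0.15 × 34.7 = 5.2 mm.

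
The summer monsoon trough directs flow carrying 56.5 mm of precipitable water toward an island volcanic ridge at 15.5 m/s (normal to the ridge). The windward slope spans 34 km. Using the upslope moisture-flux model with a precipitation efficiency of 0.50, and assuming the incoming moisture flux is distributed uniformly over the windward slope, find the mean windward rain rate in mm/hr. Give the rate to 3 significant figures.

Incoming column moisture flux per unit ridge length: F = V × PW = 15.5 × 56.5 = 875.75 mm·m/s.
Spread over the 34 km slope with efficiency ε = 0.50: R = ε·F/W = 0.50 × 875.75 / 34000 m = 1.288e-02 mm/s.
R = 1.288e-02 × 3600 = 46.4 mm/hr.

R ≈ 46.4 mm/hr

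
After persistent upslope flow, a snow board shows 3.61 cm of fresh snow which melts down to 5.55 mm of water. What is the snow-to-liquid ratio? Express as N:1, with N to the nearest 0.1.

Ratio = snow depth / SWE = 36.1 mm / 5.55 mm = 6.5, i.e. 6.5:1.

ratio ≈ 6.5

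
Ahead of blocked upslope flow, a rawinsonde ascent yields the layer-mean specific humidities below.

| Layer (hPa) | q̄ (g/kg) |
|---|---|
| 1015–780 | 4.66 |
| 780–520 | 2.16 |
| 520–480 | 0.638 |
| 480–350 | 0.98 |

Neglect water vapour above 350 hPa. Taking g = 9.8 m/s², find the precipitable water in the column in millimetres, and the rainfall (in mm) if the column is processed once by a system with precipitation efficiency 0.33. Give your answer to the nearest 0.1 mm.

PW ≈ 18.5 mm; rainfall ≈ 6.1 mm

Precipitable water is the column-integrated vapour mass per unit area: PW = (1/g) Σ q̄ Δp, with q in kg/kg and Δp in Pa (1 kg/m² of water = 1 mm).
Layer 1015–780 hPa: Δp = 235 hPa = 23500 Pa, q̄ = 0.00466 kg/kg → 0.00466 × 23500 / 9.8 = 11.17 mm
Layer 780–520 hPa: Δp = 260 hPa = 26000 Pa, q̄ = 0.00216 kg/kg → 0.00216 × 26000 / 9.8 = 5.73 mm
Layer 520–480 hPa: Δp = 40 hPa = 4000 Pa, q̄ = 0.000638 kg/kg → 0.000638 × 4000 / 9.8 = 0.26 mm
Layer 480–350 hPa: Δp = 130 hPa = 13000 Pa, q̄ = 0.00098 kg/kg → 0.00098 × 13000 / 9.8 = 1.30 mm
PW = 11.17 + 5.73 + 0.26 + 1.30 = 18.46 ≈ 18.5 mm.
Rainfall = ε × PW = 0.33 × 18.5 = 6.1 mm.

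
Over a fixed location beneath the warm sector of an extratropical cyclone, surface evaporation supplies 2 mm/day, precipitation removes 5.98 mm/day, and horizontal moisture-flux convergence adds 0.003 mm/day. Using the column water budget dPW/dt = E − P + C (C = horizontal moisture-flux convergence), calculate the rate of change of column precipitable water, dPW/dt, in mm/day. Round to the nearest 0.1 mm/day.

dPW/dt ≈ -4.0 mm/day

dPW/dt = E − P + C = 2 − 5.98 + (0.003) = -4.0 mm/day.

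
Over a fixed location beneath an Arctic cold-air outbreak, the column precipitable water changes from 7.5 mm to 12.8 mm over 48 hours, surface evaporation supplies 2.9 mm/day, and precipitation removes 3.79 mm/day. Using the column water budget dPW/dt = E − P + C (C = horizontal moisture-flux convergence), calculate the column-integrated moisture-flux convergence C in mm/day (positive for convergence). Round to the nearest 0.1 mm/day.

C ≈ 3.5 mm/day

dPW/dt = (12.8 − 7.5) mm / (48/24 day) = +2.650 mm/day.
C = dPW/dt − E + P = (+2.650) − 2.9 + 3.79 = 3.5 mm/day.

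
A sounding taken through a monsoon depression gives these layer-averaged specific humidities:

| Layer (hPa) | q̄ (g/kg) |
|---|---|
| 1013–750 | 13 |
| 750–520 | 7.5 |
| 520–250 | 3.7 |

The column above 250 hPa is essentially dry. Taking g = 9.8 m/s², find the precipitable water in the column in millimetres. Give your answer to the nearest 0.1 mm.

Precipitable water is the column-integrated vapour mass per unit area: PW = (1/g) Σ q̄ Δp, with q in kg/kg and Δp in Pa (1 kg/m² of water = 1 mm).
Layer 1013–750 hPa: Δp = 263 hPa = 26300 Pa, q̄ = 0.013 kg/kg → 0.013 × 26300 / 9.8 = 34.89 mm
Layer 750–520 hPa: Δp = 230 hPa = 23000 Pa, q̄ = 0.0075 kg/kg → 0.0075 × 23000 / 9.8 = 17.60 mm
Layer 520–250 hPa: Δp = 270 hPa = 27000 Pa, q̄ = 0.0037 kg/kg → 0.0037 × 27000 / 9.8 = 10.19 mm
PW = 34.89 + 17.60 + 10.19 = 62.68 ≈ 62.7 mm.

PW ≈ 62.7 mm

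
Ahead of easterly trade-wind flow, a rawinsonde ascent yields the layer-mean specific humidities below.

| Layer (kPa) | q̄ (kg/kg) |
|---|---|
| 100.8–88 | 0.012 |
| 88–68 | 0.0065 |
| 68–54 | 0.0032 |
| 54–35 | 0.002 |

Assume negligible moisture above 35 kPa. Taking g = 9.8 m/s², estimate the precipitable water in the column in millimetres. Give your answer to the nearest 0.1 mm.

PW ≈ 37.4 mm

Precipitable water is the column-integrated vapour mass per unit area: PW = (1/g) Σ q̄ Δp, with q in kg/kg and Δp in Pa (1 kg/m² of water = 1 mm).
Layer 100.8–88 kPa: Δp = 128 hPa = 12800 Pa, q̄ = 0.012 kg/kg → 0.012 × 12800 / 9.8 = 15.67 mm
Layer 88–68 kPa: Δp = 200 hPa = 20000 Pa, q̄ = 0.0065 kg/kg → 0.0065 × 20000 / 9.8 = 13.27 mm
Layer 68–54 kPa: Δp = 140 hPa = 14000 Pa, q̄ = 0.0032 kg/kg → 0.0032 × 14000 / 9.8 = 4.57 mm
Layer 54–35 kPa: Δp = 190 hPa = 19000 Pa, q̄ = 0.002 kg/kg → 0.002 × 19000 / 9.8 = 3.88 mm
PW = 15.67 + 13.27 + 4.57 + 3.88 = 37.39 ≈ 37.4 mm.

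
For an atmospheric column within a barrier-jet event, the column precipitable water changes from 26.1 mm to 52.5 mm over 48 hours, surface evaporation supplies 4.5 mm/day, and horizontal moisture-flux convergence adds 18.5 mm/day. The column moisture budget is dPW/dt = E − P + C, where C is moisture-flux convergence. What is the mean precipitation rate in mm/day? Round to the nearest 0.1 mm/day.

P ≈ 9.8 mm/day

dPW/dt = (52.5 − 26.1) mm / (48/24 day) = +13.200 mm/day.
P = E + C − dPW/dt = 4.5 + (18.5) − (+13.200) = 9.8 mm/day.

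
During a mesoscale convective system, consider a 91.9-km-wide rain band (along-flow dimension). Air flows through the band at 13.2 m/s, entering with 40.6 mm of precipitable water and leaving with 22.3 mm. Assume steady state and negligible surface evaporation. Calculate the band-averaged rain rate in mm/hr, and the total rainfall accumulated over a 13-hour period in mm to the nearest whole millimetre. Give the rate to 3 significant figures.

R ≈ 9.46 mm/hr; total ≈ 123 mm

Column moisture flux per unit crosswind length is F = V × PW.
Inflow: F_in = 13.2 × 40.6 = 535.92 mm·m/s
Outflow: F_out = 13.2 × 22.3 = 294.36 mm·m/s
Steady-state rate R = (F_in − F_out)/L = (535.92 − 294.36) / 91900 m = 2.629e-03 mm/s.
R = 2.629e-03 × 3600 = 9.46 mm/hr.
Over 13 h: total = 9.46 × 13 = 122.98 ≈ 123 mm.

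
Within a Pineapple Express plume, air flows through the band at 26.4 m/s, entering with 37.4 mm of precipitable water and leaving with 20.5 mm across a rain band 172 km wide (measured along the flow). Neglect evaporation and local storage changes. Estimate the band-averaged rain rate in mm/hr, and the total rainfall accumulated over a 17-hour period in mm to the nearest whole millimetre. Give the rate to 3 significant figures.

R ≈ 9.34 mm/hr; total ≈ 159 mm

Column moisture flux per unit crosswind length is F = V × PW.
Inflow: F_in = 26.4 × 37.4 = 987.36 mm·m/s
Outflow: F_out = 26.4 × 20.5 = 541.2 mm·m/s
Steady-state rate R = (F_in − F_out)/L = (987.36 − 541.2) / 172000 m = 2.594e-03 mm/s.
R = 2.594e-03 × 3600 = 9.34 mm/hr.
Over 17 h: total = 9.34 × 17 = 158.78 ≈ 159 mm.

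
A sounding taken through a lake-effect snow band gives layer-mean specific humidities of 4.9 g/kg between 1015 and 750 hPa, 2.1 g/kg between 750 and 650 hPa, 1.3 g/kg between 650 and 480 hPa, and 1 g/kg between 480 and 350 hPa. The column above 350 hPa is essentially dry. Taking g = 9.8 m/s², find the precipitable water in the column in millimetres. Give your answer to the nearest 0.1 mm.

PW ≈ 19.0 mm

Precipitable water is the column-integrated vapour mass per unit area: PW = (1/g) Σ q̄ Δp, with q in kg/kg and Δp in Pa (1 kg/m² of water = 1 mm).
Layer 1015–750 hPa: Δp = 265 hPa = 26500 Pa, q̄ = 0.0049 kg/kg → 0.0049 × 26500 / 9.8 = 13.25 mm
Layer 750–650 hPa: Δp = 100 hPa = 10000 Pa, q̄ = 0.0021 kg/kg → 0.0021 × 10000 / 9.8 = 2.14 mm
Layer 650–480 hPa: Δp = 170 hPa = 17000 Pa, q̄ = 0.0013 kg/kg → 0.0013 × 17000 / 9.8 = 2.26 mm
Layer 480–350 hPa: Δp = 130 hPa = 13000 Pa, q̄ = 0.001 kg/kg → 0.001 × 13000 / 9.8 = 1.33 mm
PW = 13.25 + 2.14 + 2.26 + 1.33 = 18.98 ≈ 19.0 mm.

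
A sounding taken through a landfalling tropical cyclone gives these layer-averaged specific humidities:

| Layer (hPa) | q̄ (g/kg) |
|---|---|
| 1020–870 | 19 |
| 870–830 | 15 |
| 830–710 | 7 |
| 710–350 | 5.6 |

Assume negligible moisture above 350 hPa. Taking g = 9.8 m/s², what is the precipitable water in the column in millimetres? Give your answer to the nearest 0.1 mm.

Precipitable water is the column-integrated vapour mass per unit area: PW = (1/g) Σ q̄ Δp, with q in kg/kg and Δp in Pa (1 kg/m² of water = 1 mm).
Layer 1020–870 hPa: Δp = 150 hPa = 15000 Pa, q̄ = 0.019 kg/kg → 0.019 × 15000 / 9.8 = 29.08 mm
Layer 870–830 hPa: Δp = 40 hPa = 4000 Pa, q̄ = 0.015 kg/kg → 0.015 × 4000 / 9.8 = 6.12 mm
Layer 830–710 hPa: Δp = 120 hPa = 12000 Pa, q̄ = 0.007 kg/kg → 0.007 × 12000 / 9.8 = 8.57 mm
Layer 710–350 hPa: Δp = 360 hPa = 36000 Pa, q̄ = 0.0056 kg/kg → 0.0056 × 36000 / 9.8 = 20.57 mm
PW = 29.08 + 6.12 + 8.57 + 20.57 = 64.34 ≈ 64.3 mm.

PW ≈ 64.3 mm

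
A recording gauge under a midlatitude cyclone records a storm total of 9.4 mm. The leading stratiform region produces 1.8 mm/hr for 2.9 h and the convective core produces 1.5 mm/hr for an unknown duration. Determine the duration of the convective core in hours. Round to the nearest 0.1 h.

Known phases: 1.8 × 2.9 = 5.22 mm.
Remaining depth = 9.4 − 5.22 = 4.18 mm.
Duration = 4.18 / 1.5 = 2.8 h.

duration ≈ 2.8 h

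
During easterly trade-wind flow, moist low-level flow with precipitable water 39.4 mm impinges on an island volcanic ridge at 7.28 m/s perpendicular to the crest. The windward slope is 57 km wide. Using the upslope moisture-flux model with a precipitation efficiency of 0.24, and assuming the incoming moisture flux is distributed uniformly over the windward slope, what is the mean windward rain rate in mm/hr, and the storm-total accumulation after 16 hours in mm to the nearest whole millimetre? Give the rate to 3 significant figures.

R ≈ 4.35 mm/hr; total ≈ 70 mm

Incoming column moisture flux per unit ridge length: F = V × PW = 7.28 × 39.4 = 286.832 mm·m/s.
Spread over the 57 km slope with efficiency ε = 0.24: R = ε·F/W = 0.24 × 286.832 / 57000 m = 1.208e-03 mm/s.
R = 1.208e-03 × 3600 = 4.35 mm/hr.
Over 16 h: total = 4.35 × 16 = 69.6 ≈ 70 mm.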